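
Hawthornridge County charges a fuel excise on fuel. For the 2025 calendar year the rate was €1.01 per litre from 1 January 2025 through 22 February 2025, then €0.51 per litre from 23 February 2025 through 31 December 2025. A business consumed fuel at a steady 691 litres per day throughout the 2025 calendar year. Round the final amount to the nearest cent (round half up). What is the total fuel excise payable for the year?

€146,941.15

1 January – 22 February 2025: 53 days × 691 litres/day = 36,623 litres at €1.01/litre → €36,989.23
23 February – 31 December 2025: 312 days × 691 litres/day = 215,592 litres at €0.51/litre → €109,951.92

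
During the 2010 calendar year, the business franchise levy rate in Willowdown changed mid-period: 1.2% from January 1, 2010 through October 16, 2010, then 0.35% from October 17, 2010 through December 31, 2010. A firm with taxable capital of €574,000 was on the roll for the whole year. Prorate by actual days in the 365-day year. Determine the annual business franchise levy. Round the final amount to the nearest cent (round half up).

€5,872.10

January 1 – October 16, 2010: 289 days at 1.2% → €574,000 × 1.2% × 289/365 = €5,453.7863
October 17 – December 31, 2010: 76 days at 0.35% → €574,000 × 0.35% × 76/365 = €418.3123
Total = €5,872.0986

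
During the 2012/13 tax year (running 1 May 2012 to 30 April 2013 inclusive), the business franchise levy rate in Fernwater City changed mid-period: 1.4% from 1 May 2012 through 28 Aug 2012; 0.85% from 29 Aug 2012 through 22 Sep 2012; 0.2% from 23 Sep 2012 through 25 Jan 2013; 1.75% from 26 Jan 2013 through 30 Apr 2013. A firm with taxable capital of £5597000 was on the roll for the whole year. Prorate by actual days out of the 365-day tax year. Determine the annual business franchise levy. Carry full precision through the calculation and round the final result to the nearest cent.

1 May – 28 Aug 2012: 120 days at 1.4% → £5597000 × 1.4% × 120/365 = £25761.5342
29 Aug – 22 Sep 2012: 25 days at 0.85% → £5597000 × 0.85% × 25/365 = £3258.5274
23 Sep 2012 – 25 Jan 2013: 125 days at 0.2% → £5597000 × 0.2% × 125/365 = £3833.5616
26 Jan – 30 Apr 2013: 95 days at 1.75% → £5597000 × 1.75% × 95/365 = £25493.1849
Total = £58346.8082

£58346.81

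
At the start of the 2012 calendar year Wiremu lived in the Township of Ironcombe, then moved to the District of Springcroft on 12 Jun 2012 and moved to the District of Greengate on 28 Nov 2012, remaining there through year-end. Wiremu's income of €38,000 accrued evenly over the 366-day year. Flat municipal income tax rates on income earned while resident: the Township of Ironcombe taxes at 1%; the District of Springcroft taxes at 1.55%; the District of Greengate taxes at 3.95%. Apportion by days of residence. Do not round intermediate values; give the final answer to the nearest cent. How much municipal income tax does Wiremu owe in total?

The Township of Ironcombe, 1 Jan – 11 Jun 2012: 163 days → €38,000 × 1% × 163/366 = €169.2350
The District of Springcroft, 12 Jun – 27 Nov 2012: 169 days → €38,000 × 1.55% × 169/366 = €271.9699
The District of Greengate, 28 Nov – 31 Dec 2012: 34 days → €38,000 × 3.95% × 34/366 = €139.4372
Total = €580.6421

€580.64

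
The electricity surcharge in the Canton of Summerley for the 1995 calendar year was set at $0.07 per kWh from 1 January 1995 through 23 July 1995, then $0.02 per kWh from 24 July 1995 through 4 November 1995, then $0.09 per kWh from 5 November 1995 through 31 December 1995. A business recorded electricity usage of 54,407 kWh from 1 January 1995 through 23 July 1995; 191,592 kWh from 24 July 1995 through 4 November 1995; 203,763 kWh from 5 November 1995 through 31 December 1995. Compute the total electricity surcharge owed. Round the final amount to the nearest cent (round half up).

$25979.00

1 January – 23 July 1995: 54,407 kWh at $0.07/kWh → $3808.49
24 July – 4 November 1995: 191,592 kWh at $0.02/kWh → $3831.84
5 November – 31 December 1995: 203,763 kWh at $0.09/kWh → $18338.67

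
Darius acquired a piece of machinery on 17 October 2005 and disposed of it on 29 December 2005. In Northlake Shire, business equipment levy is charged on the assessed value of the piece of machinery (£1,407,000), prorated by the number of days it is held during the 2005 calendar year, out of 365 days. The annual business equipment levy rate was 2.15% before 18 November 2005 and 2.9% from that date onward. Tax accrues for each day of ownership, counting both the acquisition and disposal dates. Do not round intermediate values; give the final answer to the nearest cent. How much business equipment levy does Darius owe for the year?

£7,347.24

17 October – 17 November 2005: 32 days at 2.15% → £1,407,000 × 2.15% × 32/365 = £2,652.0986
18 November – 29 December 2005: 42 days at 2.9% → £1,407,000 × 2.9% × 42/365 = £4,695.1397
Total = £7,347.2384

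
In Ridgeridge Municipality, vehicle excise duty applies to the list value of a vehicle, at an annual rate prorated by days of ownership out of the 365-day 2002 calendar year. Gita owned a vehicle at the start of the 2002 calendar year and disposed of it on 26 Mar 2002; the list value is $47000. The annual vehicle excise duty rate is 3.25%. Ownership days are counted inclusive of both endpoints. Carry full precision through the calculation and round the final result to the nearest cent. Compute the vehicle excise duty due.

$355.72

Days held (1 Jan – 26 Mar 2002): 85 out of 365
Tax = $47000 × 3.25% × 85/365 = $355.7192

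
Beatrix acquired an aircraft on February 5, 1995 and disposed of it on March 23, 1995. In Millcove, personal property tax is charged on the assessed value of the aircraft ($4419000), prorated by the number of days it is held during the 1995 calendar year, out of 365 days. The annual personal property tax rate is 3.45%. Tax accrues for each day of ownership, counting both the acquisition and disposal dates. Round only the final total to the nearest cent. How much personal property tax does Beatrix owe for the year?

$19631.26

Days held (February 5 – March 23, 1995): 47 out of 365
Tax = $4419000 × 3.45% × 47/365 = $19631.2562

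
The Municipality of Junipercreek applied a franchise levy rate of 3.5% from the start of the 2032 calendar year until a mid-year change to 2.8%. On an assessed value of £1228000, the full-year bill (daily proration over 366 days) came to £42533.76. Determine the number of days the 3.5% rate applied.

Let d = days at the first rate; then 366 − d days at the second rate.
£1228000 × [3.5%·d + 2.8%·(366−d)] / 366 = £42533.76
Solving gives d = 347, so the new rate took effect on 13 Dec 2032.

347 days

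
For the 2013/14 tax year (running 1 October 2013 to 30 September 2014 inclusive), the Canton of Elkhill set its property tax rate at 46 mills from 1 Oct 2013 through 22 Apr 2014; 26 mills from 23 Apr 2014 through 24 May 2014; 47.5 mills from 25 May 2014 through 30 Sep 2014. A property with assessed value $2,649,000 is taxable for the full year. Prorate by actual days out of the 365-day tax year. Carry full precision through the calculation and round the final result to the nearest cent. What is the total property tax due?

1 Oct 2013 – 22 Apr 2014: 204 days at 46 mills → $2,649,000 × 4.6% × 204/365 = $68,104.7014
23 Apr – 24 May 2014: 32 days at 26 mills → $2,649,000 × 2.6% × 32/365 = $6,038.2685
25 May – 30 Sep 2014: 129 days at 47.5 mills → $2,649,000 × 4.75% × 129/365 = $44,470.5411
Total = $118,613.5110

$118,613.51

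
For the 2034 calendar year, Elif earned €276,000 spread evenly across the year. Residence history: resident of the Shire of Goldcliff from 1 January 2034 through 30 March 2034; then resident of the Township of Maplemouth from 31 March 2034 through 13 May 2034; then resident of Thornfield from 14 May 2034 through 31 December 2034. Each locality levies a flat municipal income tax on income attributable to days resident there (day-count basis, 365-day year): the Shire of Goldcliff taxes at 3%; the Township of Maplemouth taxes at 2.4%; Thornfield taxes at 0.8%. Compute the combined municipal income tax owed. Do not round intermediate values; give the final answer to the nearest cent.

The Shire of Goldcliff, 1 January – 30 March 2034: 89 days → €276,000 × 3% × 89/365 = €2,018.9589
The Township of Maplemouth, 31 March – 13 May 2034: 44 days → €276,000 × 2.4% × 44/365 = €798.5096
Thornfield, 14 May – 31 December 2034: 232 days → €276,000 × 0.8% × 232/365 = €1,403.4411
Total = €4,220.9096

€4,220.91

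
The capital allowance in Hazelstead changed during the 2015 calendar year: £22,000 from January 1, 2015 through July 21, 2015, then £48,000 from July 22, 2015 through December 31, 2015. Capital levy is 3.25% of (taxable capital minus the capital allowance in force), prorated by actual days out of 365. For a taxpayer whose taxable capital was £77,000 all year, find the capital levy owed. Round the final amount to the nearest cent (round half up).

£1,410.14

January 1 – July 21, 2015: 202 days, exemption £22,000 → (£77,000 − £22,000) × 3.25% × 202/365 = £989.2466
July 22 – December 31, 2015: 163 days, exemption £48,000 → (£77,000 − £48,000) × 3.25% × 163/365 = £420.8973
Total = £1,410.1438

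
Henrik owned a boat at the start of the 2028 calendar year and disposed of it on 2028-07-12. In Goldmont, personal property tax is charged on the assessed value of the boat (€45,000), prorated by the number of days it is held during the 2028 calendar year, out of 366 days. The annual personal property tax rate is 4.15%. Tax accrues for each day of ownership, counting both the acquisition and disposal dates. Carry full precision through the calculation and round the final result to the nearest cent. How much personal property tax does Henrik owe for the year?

Days held (2028-01-01 to 2028-07-12): 194 out of 366
Tax = €45,000 × 4.15% × 194/366 = €989.8770

€989.88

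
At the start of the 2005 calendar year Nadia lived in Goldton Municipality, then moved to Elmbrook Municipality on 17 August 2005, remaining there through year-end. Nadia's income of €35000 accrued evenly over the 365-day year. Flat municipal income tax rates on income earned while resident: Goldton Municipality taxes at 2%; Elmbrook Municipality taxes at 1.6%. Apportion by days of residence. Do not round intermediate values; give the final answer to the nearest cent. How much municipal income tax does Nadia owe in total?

€647.45

Goldton Municipality, 1 January – 16 August 2005: 228 days → €35000 × 2% × 228/365 = €437.2603
Elmbrook Municipality, 17 August – 31 December 2005: 137 days → €35000 × 1.6% × 137/365 = €210.1918
Total = €647.4521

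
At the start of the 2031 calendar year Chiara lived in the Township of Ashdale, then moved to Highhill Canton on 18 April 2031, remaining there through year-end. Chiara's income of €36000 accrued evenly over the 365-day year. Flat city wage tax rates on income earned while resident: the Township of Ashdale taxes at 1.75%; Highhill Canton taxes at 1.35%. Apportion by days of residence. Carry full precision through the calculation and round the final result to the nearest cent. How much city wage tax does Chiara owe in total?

The Township of Ashdale, 1 January – 17 April 2031: 107 days → €36000 × 1.75% × 107/365 = €184.6849
Highhill Canton, 18 April – 31 December 2031: 258 days → €36000 × 1.35% × 258/365 = €343.5288
Total = €528.2137

€528.21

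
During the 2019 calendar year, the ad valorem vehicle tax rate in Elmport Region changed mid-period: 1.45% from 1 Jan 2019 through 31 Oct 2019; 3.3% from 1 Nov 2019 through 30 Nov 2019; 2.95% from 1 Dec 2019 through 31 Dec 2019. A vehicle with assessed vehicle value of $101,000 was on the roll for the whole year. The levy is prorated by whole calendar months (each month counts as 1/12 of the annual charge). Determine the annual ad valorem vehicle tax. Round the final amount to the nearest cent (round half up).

$1,746.46

1 Jan – 31 Oct 2019: 10 months at 1.45% → $101,000 × 1.45% × 10/12 = $1,220.4167
1 Nov – 30 Nov 2019: 1 month at 3.3% → $101,000 × 3.3% × 1/12 = $277.7500
1 Dec – 31 Dec 2019: 1 month at 2.95% → $101,000 × 2.95% × 1/12 = $248.2917
Total = $1,746.4583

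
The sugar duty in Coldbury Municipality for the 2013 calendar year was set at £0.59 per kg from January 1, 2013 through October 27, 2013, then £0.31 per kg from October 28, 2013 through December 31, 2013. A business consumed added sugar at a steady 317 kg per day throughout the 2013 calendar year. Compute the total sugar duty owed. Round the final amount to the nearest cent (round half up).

January 1 – October 27, 2013: 300 days × 317 kg/day = 95,100 kg at £0.59/kg → £56109.00
October 28 – December 31, 2013: 65 days × 317 kg/day = 20,605 kg at £0.31/kg → £6387.55

£62496.55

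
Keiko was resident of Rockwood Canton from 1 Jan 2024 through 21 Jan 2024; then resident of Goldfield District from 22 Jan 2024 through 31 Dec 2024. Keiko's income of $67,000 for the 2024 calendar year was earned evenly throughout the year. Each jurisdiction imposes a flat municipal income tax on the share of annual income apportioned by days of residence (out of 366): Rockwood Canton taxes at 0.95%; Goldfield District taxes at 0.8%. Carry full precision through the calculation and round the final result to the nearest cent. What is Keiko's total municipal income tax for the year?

$541.77

Rockwood Canton, 1 Jan – 21 Jan 2024: 21 days → $67,000 × 0.95% × 21/366 = $36.5205
Goldfield District, 22 Jan – 31 Dec 2024: 345 days → $67,000 × 0.8% × 345/366 = $505.2459
Total = $541.7664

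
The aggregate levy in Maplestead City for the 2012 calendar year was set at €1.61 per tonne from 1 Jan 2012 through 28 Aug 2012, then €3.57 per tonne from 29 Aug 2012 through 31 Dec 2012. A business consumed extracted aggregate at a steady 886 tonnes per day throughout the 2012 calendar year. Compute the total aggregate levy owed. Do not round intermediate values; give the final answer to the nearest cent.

1 Jan – 28 Aug 2012: 241 days × 886 tonnes/day = 213,526 tonnes at €1.61/tonne → €343,776.86
29 Aug – 31 Dec 2012: 125 days × 886 tonnes/day = 110,750 tonnes at €3.57/tonne → €395,377.50

€739,154.36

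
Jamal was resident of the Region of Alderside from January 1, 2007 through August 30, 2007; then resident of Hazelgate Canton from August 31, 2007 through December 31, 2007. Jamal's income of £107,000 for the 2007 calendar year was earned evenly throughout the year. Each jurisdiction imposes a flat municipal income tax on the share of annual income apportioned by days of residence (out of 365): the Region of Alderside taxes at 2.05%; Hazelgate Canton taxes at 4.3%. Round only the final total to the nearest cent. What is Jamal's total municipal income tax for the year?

The Region of Alderside, January 1 – August 30, 2007: 242 days → £107,000 × 2.05% × 242/365 = £1,454.3205
Hazelgate Canton, August 31 – December 31, 2007: 123 days → £107,000 × 4.3% × 123/365 = £1,550.4740
Total = £3,004.7945

£3,004.79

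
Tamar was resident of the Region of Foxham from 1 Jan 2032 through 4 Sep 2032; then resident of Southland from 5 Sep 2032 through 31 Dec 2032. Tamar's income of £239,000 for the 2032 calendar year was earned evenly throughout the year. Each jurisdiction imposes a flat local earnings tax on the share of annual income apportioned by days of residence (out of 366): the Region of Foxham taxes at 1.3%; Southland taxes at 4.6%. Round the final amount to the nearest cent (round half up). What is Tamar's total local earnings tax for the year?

The Region of Foxham, 1 Jan – 4 Sep 2032: 248 days → £239,000 × 1.3% × 248/366 = £2,105.2896
Southland, 5 Sep – 31 Dec 2032: 118 days → £239,000 × 4.6% × 118/366 = £3,544.5137
Total = £5,649.8033

£5,649.80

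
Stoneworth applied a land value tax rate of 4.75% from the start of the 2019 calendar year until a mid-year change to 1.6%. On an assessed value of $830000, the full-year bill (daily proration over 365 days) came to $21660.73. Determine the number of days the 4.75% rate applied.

Let d = days at the first rate; then 365 − d days at the second rate.
$830000 × [4.75%·d + 1.6%·(365−d)] / 365 = $21660.73
Solving gives d = 117, so the new rate took effect on 28 Apr 2019.

117 days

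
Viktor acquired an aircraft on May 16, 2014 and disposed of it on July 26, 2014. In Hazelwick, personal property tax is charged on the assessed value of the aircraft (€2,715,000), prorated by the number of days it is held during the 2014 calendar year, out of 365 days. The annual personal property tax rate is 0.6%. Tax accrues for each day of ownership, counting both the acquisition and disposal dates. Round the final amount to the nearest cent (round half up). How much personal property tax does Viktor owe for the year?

€3,213.37

Days held (May 16 – July 26, 2014): 72 out of 365
Tax = €2,715,000 × 0.6% × 72/365 = €3,213.3699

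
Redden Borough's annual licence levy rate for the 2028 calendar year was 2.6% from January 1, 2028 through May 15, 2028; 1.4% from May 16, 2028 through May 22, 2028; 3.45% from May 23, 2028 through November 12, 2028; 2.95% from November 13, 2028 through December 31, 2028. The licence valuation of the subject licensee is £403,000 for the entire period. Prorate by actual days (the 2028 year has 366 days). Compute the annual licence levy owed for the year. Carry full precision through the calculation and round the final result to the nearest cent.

£12,202.86

January 1 – May 15, 2028: 136 days at 2.6% → £403,000 × 2.6% × 136/366 = £3,893.4645
May 16 – May 22, 2028: 7 days at 1.4% → £403,000 × 1.4% × 7/366 = £107.9071
May 23 – November 12, 2028: 174 days at 3.45% → £403,000 × 3.45% × 174/366 = £6,609.8607
November 13 – December 31, 2028: 49 days at 2.95% → £403,000 × 2.95% × 49/366 = £1,591.6298
Total = £12,202.8620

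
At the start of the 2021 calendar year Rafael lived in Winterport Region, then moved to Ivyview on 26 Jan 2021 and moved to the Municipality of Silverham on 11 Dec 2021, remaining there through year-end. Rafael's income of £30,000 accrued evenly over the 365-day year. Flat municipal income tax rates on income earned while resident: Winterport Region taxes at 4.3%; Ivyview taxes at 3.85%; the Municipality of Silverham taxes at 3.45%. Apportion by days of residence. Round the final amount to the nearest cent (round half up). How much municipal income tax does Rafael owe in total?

£1,157.34

Winterport Region, 1 Jan – 25 Jan 2021: 25 days → £30,000 × 4.3% × 25/365 = £88.3562
Ivyview, 26 Jan – 10 Dec 2021: 319 days → £30,000 × 3.85% × 319/365 = £1,009.4384
The Municipality of Silverham, 11 Dec – 31 Dec 2021: 21 days → £30,000 × 3.45% × 21/365 = £59.5479
Total = £1,157.3425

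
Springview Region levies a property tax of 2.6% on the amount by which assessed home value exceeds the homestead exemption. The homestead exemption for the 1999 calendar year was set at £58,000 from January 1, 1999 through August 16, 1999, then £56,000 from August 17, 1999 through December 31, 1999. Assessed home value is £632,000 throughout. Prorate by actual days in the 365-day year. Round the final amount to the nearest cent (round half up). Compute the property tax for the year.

£14,943.52

January 1 – August 16, 1999: 228 days, exemption £58,000 → (£632,000 − £58,000) × 2.6% × 228/365 = £9,322.3890
August 17 – December 31, 1999: 137 days, exemption £56,000 → (£632,000 − £56,000) × 2.6% × 137/365 = £5,621.1288
Total = £14,943.5178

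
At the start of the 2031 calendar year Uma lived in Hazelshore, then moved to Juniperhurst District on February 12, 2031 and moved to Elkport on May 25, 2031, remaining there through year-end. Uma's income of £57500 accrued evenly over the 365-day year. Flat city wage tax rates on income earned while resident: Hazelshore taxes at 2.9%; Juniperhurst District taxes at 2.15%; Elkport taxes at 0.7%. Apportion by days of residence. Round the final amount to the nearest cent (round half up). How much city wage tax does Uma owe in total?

Hazelshore, January 1 – February 11, 2031: 42 days → £57500 × 2.9% × 42/365 = £191.8767
Juniperhurst District, February 12 – May 24, 2031: 102 days → £57500 × 2.15% × 102/365 = £345.4726
Elkport, May 25 – December 31, 2031: 221 days → £57500 × 0.7% × 221/365 = £243.7055
Total = £781.0548

£781.05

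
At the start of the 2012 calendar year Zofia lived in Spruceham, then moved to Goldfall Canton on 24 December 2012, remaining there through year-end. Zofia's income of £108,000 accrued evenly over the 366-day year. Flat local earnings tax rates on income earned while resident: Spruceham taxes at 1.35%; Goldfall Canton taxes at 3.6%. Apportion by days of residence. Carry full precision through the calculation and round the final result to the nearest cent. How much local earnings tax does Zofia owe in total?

Spruceham, 1 January – 23 December 2012: 358 days → £108,000 × 1.35% × 358/366 = £1,426.1311
Goldfall Canton, 24 December – 31 December 2012: 8 days → £108,000 × 3.6% × 8/366 = £84.9836
Total = £1,511.1148

£1,511.11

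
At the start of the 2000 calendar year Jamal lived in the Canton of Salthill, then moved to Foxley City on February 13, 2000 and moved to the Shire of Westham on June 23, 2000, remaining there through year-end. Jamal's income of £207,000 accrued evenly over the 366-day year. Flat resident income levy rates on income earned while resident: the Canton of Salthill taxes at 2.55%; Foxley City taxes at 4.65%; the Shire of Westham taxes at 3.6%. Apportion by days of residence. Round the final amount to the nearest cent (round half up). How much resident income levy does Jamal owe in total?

The Canton of Salthill, January 1 – February 12, 2000: 43 days → £207,000 × 2.55% × 43/366 = £620.1516
Foxley City, February 13 – June 22, 2000: 131 days → £207,000 × 4.65% × 131/366 = £3,445.1926
The Shire of Westham, June 23 – December 31, 2000: 192 days → £207,000 × 3.6% × 192/366 = £3,909.2459
Total = £7,974.5902

£7,974.59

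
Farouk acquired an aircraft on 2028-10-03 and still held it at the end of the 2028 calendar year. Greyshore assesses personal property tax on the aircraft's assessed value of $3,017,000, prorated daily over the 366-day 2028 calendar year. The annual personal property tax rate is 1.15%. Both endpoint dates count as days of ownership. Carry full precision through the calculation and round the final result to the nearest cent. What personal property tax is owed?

$8,531.68

Days held (2028-10-03 to 2028-12-31): 90 out of 366
Tax = $3,017,000 × 1.15% × 90/366 = $8,531.6803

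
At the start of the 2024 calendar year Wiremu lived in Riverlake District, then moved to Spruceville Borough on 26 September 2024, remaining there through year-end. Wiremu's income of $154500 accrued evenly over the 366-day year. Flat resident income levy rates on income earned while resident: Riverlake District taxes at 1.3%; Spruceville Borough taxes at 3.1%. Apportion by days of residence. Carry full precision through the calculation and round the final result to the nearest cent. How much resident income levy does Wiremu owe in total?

$2745.54

Riverlake District, 1 January – 25 September 2024: 269 days → $154500 × 1.3% × 269/366 = $1476.1926
Spruceville Borough, 26 September – 31 December 2024: 97 days → $154500 × 3.1% × 97/366 = $1269.3484
Total = $2745.5410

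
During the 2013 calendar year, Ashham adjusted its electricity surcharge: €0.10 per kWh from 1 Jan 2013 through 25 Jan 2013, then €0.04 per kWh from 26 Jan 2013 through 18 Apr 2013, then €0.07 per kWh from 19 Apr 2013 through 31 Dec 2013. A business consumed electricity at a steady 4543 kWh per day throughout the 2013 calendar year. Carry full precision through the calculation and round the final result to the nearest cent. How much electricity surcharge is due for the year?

1 Jan – 25 Jan 2013: 25 days × 4543 kWh/day = 113,575 kWh at €0.10/kWh → €11,357.50
26 Jan – 18 Apr 2013: 83 days × 4543 kWh/day = 377,069 kWh at €0.04/kWh → €15,082.76
19 Apr – 31 Dec 2013: 257 days × 4543 kWh/day = 1,167,551 kWh at €0.07/kWh → €81,728.57

€108,168.83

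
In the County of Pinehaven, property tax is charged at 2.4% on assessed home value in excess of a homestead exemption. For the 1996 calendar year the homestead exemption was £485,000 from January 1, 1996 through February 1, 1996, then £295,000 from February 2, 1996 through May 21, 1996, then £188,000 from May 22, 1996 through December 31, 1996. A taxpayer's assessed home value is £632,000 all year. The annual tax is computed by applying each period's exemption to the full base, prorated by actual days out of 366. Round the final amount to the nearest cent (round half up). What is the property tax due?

£9,260.98

January 1 – February 1, 1996: 32 days, exemption £485,000 → (£632,000 − £485,000) × 2.4% × 32/366 = £308.4590
February 2 – May 21, 1996: 110 days, exemption £295,000 → (£632,000 − £295,000) × 2.4% × 110/366 = £2,430.8197
May 22 – December 31, 1996: 224 days, exemption £188,000 → (£632,000 − £188,000) × 2.4% × 224/366 = £6,521.7049
Total = £9,260.9836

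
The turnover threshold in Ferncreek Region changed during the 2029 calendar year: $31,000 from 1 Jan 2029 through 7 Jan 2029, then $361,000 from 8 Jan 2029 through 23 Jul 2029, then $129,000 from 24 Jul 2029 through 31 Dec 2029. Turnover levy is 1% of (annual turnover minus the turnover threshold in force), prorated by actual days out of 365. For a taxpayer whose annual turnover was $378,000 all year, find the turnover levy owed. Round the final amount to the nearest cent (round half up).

1 Jan – 7 Jan 2029: 7 days, exemption $31,000 → ($378,000 − $31,000) × 1% × 7/365 = $66.5479
8 Jan – 23 Jul 2029: 197 days, exemption $361,000 → ($378,000 − $361,000) × 1% × 197/365 = $91.7534
24 Jul – 31 Dec 2029: 161 days, exemption $129,000 → ($378,000 − $129,000) × 1% × 161/365 = $1,098.3288
Total = $1,256.6301

$1,256.63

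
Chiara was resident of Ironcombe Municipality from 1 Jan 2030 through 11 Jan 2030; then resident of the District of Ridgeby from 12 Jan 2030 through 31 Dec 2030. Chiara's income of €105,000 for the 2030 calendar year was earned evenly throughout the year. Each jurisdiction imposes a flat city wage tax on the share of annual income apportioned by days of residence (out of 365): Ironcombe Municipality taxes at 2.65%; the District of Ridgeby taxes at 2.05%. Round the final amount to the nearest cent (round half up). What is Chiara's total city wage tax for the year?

€2,171.49

Ironcombe Municipality, 1 Jan – 11 Jan 2030: 11 days → €105,000 × 2.65% × 11/365 = €83.8562
The District of Ridgeby, 12 Jan – 31 Dec 2030: 354 days → €105,000 × 2.05% × 354/365 = €2,087.6301
Total = €2,171.4863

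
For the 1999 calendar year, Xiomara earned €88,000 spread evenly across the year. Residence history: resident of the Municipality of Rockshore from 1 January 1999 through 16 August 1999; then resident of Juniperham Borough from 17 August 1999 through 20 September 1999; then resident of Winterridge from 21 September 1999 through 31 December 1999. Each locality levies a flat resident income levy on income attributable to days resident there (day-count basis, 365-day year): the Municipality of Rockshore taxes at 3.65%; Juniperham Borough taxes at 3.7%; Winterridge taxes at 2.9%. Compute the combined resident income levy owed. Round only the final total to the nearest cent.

The Municipality of Rockshore, 1 January – 16 August 1999: 228 days → €88,000 × 3.65% × 228/365 = €2,006.4000
Juniperham Borough, 17 August – 20 September 1999: 35 days → €88,000 × 3.7% × 35/365 = €312.2192
Winterridge, 21 September – 31 December 1999: 102 days → €88,000 × 2.9% × 102/365 = €713.1616
Total = €3,031.7808

€3,031.78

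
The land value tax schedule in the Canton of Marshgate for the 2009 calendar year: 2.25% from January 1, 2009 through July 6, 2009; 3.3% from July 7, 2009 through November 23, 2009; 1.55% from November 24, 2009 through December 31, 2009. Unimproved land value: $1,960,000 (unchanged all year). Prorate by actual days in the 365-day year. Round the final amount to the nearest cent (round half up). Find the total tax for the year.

January 1 – July 6, 2009: 187 days at 2.25% → $1,960,000 × 2.25% × 187/365 = $22,593.6986
July 7 – November 23, 2009: 140 days at 3.3% → $1,960,000 × 3.3% × 140/365 = $24,808.7671
November 24 – December 31, 2009: 38 days at 1.55% → $1,960,000 × 1.55% × 38/365 = $3,162.8493
Total = $50,565.3151

$50,565.32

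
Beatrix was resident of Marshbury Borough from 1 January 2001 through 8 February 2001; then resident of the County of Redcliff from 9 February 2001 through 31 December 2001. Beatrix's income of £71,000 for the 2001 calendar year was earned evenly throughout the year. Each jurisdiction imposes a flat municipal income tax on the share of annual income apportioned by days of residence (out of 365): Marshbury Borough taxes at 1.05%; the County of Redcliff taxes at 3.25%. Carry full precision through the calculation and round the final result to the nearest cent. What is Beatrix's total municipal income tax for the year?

Marshbury Borough, 1 January – 8 February 2001: 39 days → £71,000 × 1.05% × 39/365 = £79.6562
The County of Redcliff, 9 February – 31 December 2001: 326 days → £71,000 × 3.25% × 326/365 = £2,060.9452
Total = £2,140.6014

£2,140.60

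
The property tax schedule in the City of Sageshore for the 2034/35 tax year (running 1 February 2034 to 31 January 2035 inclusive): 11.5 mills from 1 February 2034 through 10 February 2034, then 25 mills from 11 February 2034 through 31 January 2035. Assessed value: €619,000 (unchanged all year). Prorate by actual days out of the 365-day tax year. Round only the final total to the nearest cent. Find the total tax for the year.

1 February – 10 February 2034: 10 days at 11.5 mills → €619,000 × 1.15% × 10/365 = €195.0274
11 February 2034 – 31 January 2035: 355 days at 25 mills → €619,000 × 2.5% × 355/365 = €15,051.0274
Total = €15,246.0548

€15,246.05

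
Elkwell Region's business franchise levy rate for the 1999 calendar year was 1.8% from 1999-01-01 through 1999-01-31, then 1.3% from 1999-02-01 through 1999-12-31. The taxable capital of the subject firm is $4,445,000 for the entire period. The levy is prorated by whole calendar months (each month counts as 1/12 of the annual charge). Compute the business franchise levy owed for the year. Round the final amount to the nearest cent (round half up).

$59,637.08

1999-01-01 to 1999-01-31: 1 month at 1.8% → $4,445,000 × 1.8% × 1/12 = $6,667.5000
1999-02-01 to 1999-12-31: 11 months at 1.3% → $4,445,000 × 1.3% × 11/12 = $52,969.5833
Total = $59,637.0833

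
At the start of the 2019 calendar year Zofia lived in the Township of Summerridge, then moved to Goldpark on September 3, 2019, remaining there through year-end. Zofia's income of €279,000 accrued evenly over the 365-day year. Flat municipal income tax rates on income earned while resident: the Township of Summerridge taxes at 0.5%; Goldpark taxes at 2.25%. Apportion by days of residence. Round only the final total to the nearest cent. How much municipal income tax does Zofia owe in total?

The Township of Summerridge, January 1 – September 2, 2019: 245 days → €279,000 × 0.5% × 245/365 = €936.3699
Goldpark, September 3 – December 31, 2019: 120 days → €279,000 × 2.25% × 120/365 = €2,063.8356
Total = €3,000.2055

€3,000.21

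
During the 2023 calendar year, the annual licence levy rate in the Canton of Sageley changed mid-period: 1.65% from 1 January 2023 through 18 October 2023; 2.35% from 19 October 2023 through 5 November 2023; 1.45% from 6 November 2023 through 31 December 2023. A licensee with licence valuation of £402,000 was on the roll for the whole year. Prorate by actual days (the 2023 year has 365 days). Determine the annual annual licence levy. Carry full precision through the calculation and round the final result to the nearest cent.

1 January – 18 October 2023: 291 days at 1.65% → £402,000 × 1.65% × 291/365 = £5,288.2274
19 October – 5 November 2023: 18 days at 2.35% → £402,000 × 2.35% × 18/365 = £465.8795
6 November – 31 December 2023: 56 days at 1.45% → £402,000 × 1.45% × 56/365 = £894.3123
Total = £6,648.4192

£6,648.42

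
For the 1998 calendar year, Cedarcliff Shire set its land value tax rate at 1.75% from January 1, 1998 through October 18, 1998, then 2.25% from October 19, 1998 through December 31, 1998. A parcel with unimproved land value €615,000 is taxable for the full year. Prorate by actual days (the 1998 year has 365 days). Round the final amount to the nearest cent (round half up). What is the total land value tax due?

January 1 – October 18, 1998: 291 days at 1.75% → €615,000 × 1.75% × 291/365 = €8,580.5137
October 19 – December 31, 1998: 74 days at 2.25% → €615,000 × 2.25% × 74/365 = €2,805.4110
Total = €11,385.9247

€11,385.92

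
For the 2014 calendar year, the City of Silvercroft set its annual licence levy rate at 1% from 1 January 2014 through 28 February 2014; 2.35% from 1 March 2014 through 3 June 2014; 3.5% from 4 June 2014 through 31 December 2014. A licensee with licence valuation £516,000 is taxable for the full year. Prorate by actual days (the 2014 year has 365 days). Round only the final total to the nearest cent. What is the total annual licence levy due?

1 January – 28 February 2014: 59 days at 1% → £516,000 × 1% × 59/365 = £834.0822
1 March – 3 June 2014: 95 days at 2.35% → £516,000 × 2.35% × 95/365 = £3,156.0822
4 June – 31 December 2014: 211 days at 3.5% → £516,000 × 3.5% × 211/365 = £10,440.1644
Total = £14,430.3288

£14,430.33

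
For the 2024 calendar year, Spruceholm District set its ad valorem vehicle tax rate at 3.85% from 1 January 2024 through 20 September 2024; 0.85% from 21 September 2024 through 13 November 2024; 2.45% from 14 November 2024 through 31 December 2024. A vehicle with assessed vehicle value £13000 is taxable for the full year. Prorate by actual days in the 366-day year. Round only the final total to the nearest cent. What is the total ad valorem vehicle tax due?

£419.09

1 January – 20 September 2024: 264 days at 3.85% → £13000 × 3.85% × 264/366 = £361.0164
21 September – 13 November 2024: 54 days at 0.85% → £13000 × 0.85% × 54/366 = £16.3033
14 November – 31 December 2024: 48 days at 2.45% → £13000 × 2.45% × 48/366 = £41.7705
Total = £419.0902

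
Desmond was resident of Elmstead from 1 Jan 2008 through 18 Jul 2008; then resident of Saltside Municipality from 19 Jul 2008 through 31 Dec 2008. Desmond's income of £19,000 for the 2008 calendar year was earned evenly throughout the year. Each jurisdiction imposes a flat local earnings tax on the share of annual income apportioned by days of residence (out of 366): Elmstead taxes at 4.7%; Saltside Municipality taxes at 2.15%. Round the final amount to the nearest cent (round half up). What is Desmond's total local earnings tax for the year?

£673.25

Elmstead, 1 Jan – 18 Jul 2008: 200 days → £19,000 × 4.7% × 200/366 = £487.9781
Saltside Municipality, 19 Jul – 31 Dec 2008: 166 days → £19,000 × 2.15% × 166/366 = £185.2760
Total = £673.2541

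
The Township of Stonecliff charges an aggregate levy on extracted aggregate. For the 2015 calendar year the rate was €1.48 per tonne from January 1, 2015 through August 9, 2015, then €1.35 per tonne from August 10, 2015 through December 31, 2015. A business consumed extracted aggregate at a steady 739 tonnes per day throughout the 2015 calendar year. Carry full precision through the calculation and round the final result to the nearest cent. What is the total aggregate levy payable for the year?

€385,373.72

January 1 – August 9, 2015: 221 days × 739 tonnes/day = 163,319 tonnes at €1.48/tonne → €241,712.12
August 10 – December 31, 2015: 144 days × 739 tonnes/day = 106,416 tonnes at €1.35/tonne → €143,661.60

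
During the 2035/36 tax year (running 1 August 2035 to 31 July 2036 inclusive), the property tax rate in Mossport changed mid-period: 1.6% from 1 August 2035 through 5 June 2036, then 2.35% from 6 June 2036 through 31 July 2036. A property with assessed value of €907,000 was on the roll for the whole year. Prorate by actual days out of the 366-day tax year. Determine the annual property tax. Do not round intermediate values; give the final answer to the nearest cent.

€15,552.82

1 August 2035 – 5 June 2036: 310 days at 1.6% → €907,000 × 1.6% × 310/366 = €12,291.5847
6 June – 31 July 2036: 56 days at 2.35% → €907,000 × 2.35% × 56/366 = €3,261.2350
Total = €15,552.8197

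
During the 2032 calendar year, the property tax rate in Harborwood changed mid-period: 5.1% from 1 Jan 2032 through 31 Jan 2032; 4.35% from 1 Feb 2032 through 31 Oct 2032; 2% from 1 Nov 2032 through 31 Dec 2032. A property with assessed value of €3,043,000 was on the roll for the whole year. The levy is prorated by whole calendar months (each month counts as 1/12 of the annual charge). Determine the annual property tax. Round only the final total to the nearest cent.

1 Jan – 31 Jan 2032: 1 month at 5.1% → €3,043,000 × 5.1% × 1/12 = €12,932.7500
1 Feb – 31 Oct 2032: 9 months at 4.35% → €3,043,000 × 4.35% × 9/12 = €99,277.8750
1 Nov – 31 Dec 2032: 2 months at 2% → €3,043,000 × 2% × 2/12 = €10,143.3333
Total = €122,353.9583

€122,353.96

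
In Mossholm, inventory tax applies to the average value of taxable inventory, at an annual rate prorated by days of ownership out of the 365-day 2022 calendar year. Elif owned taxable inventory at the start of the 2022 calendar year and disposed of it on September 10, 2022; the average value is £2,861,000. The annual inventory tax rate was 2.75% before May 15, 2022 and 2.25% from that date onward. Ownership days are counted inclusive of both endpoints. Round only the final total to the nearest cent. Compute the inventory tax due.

£49,871.54

January 1 – May 14, 2022: 134 days at 2.75% → £2,861,000 × 2.75% × 134/365 = £28,884.3425
May 15 – September 10, 2022: 119 days at 2.25% → £2,861,000 × 2.25% × 119/365 = £20,987.1986
Total = £49,871.5411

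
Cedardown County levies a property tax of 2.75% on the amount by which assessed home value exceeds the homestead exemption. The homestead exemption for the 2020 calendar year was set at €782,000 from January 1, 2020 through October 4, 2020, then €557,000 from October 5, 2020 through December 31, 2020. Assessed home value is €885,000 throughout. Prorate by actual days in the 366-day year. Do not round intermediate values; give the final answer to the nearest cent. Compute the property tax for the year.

January 1 – October 4, 2020: 278 days, exemption €782,000 → (€885,000 − €782,000) × 2.75% × 278/366 = €2,151.4617
October 5 – December 31, 2020: 88 days, exemption €557,000 → (€885,000 − €557,000) × 2.75% × 88/366 = €2,168.7432
Total = €4,320.2049

€4,320.20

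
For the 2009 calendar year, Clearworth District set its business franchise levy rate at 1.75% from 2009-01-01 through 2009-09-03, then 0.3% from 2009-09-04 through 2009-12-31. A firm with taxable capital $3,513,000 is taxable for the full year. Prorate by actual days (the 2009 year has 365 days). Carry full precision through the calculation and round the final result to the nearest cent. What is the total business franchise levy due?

$44,870.15

2009-01-01 to 2009-09-03: 246 days at 1.75% → $3,513,000 × 1.75% × 246/365 = $41,434.1507
2009-09-04 to 2009-12-31: 119 days at 0.3% → $3,513,000 × 0.3% × 119/365 = $3,436.0027
Total = $44,870.1534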